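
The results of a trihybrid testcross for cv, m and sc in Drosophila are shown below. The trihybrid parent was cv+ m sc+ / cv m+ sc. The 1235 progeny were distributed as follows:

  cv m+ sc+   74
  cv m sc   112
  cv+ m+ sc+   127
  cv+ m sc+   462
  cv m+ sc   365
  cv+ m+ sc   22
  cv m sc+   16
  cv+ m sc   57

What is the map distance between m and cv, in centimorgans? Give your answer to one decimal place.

The two rarest classes, cv m sc+ and cv+ m+ sc, are the double crossovers. Comparing them with the parentals, only the cv allele has switched, so cv is the middle locus and the order is m – cv – sc.
Crossovers in the m–cv interval produce the single-crossover classes cv+ m+ sc+ and cv m sc (127 + 112 = 239) plus the double crossovers (38).
RF(m–cv) = (239 + 38) / 1235 = 277/1235 = 0.2243 → 22.4 centimorgans.

22.4 centimorgans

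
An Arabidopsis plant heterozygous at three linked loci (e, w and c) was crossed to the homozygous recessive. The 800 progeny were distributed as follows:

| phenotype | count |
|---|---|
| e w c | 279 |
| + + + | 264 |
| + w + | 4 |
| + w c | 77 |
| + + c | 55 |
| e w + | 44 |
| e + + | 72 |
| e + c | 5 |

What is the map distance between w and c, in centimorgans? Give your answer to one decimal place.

The two most frequent reciprocal classes, + + + and e w c, are the parental types, so the F1 was + + + / e w c.
The two rarest classes, + w + and e + c, are the double crossovers. Comparing them with the parentals, only the w allele has switched, so w is the middle locus and the order is c – w – e.
Crossovers in the c–w interval produce the single-crossover classes + + c and e w + (55 + 44 = 99) plus the double crossovers (9).
RF(c–w) = (99 + 9) / 800 = 108/800 = 0.1350 → 13.5 centimorgans.

13.5 centimorgans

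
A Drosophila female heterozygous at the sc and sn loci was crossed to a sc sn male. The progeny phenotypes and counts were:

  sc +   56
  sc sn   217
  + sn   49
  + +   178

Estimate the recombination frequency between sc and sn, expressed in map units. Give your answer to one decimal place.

The two most frequent classes, + + (178) and sc sn (217), are the parental types, so the F1 was + + / sc sn.
The recombinant classes are + sn and sc +: 49 + 56 = 105.
Recombination frequency = 105/500 = 0.2100 ≈ 21.0%, i.e. 21.0 map units.

21.0 map units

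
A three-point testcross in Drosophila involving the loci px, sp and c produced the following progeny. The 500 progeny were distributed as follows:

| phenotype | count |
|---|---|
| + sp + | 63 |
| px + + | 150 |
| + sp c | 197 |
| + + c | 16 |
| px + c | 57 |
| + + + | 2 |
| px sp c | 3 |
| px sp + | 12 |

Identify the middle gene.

px

The two most frequent reciprocal classes, + sp c and px + +, are the parental types, so the F1 was + sp c / px + +.
The two rarest classes, px sp c and + + +, are the double crossovers. Comparing them with the parentals, only the px allele has switched, so px is the middle locus and the order is sp – px – c.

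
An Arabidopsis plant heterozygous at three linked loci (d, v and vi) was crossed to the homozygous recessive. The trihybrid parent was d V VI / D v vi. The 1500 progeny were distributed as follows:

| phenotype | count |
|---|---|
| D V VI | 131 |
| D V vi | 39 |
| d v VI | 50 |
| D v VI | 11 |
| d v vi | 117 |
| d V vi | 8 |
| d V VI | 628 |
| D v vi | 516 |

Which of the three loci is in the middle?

The two rarest classes, d V vi and D v VI, are the double crossovers. Comparing them with the parentals, only the vi allele has switched, so vi is the middle locus and the order is v – vi – d.

vi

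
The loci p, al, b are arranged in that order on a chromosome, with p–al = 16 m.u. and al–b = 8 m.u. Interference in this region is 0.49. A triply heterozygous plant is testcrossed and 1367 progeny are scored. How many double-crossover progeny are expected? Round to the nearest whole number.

9

Map distances give recombination frequencies of 0.160 and 0.080 for the two intervals.
With interference 0.49 (so coincidence = 0.51), expected double-crossover frequency = 0.160 × 0.080 × 0.51 = 0.00653.
Expected number = 0.00653 × 1367 = 8.92 ≈ 9.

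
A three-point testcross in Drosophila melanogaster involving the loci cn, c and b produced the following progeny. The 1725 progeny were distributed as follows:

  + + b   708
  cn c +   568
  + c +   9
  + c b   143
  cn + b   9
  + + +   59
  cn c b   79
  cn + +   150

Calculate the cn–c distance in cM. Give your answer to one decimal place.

The two most frequent reciprocal classes, cn c + and + + b, are the parental types, so the F1 was cn c + / + + b.
The two rarest classes, + c + and cn + b, are the double crossovers. Comparing them with the parentals, only the cn allele has switched, so cn is the middle locus and the order is c – cn – b.
Crossovers in the c–cn interval produce the single-crossover classes cn + + and + c b (150 + 143 = 293) plus the double crossovers (18).
RF(c–cn) = (293 + 18) / 1725 = 311/1725 = 0.1803 → 18.0 cM.

18.0 cM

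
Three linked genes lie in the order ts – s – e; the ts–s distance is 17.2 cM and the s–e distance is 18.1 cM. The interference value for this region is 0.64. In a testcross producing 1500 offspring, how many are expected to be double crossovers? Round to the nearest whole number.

17

Map distances give recombination frequencies of 0.172 and 0.181 for the two intervals.
With interference 0.64 (so coincidence = 0.36), expected double-crossover frequency = 0.172 × 0.181 × 0.36 = 0.01121.
Expected number = 0.01121 × 1500 = 16.81 ≈ 17.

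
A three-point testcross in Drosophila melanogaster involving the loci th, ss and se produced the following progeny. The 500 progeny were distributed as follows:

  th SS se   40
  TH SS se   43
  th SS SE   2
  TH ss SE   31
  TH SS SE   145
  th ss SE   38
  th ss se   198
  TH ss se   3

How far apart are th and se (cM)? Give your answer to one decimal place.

17.2 cM

The two most frequent reciprocal classes, th ss se and TH SS SE, are the parental types, so the F1 was th ss se / TH SS SE.
The two rarest classes, TH ss se and th SS SE, are the double crossovers. Comparing them with the parentals, only the th allele has switched, so th is the middle locus and the order is ss – th – se.
Crossovers in the th–se interval produce the single-crossover classes th ss SE and TH SS se (38 + 43 = 81) plus the double crossovers (5).
RF(th–se) = (81 + 5) / 500 = 86/500 = 0.1720 → 17.2 cM.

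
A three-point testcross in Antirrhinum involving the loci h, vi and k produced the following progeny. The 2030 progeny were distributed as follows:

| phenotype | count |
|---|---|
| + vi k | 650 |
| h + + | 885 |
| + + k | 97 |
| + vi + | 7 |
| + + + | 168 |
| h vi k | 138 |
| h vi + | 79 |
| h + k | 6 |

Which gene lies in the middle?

k

The two most frequent reciprocal classes, h + + and + vi k, are the parental types, so the F1 was h + + / + vi k.
The two rarest classes, h + k and + vi +, are the double crossovers. Comparing them with the parentals, only the k allele has switched, so k is the middle locus and the order is h – k – vi.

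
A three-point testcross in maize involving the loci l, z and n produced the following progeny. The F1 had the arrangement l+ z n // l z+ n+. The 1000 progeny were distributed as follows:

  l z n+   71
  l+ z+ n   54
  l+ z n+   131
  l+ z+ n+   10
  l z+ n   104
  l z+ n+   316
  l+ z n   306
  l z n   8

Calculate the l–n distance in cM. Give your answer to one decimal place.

25.3 cM

The two rarest classes, l z n and l+ z+ n+, are the double crossovers. Comparing them with the parentals, only the l allele has switched, so l is the middle locus and the order is z – l – n.
Crossovers in the l–n interval produce the single-crossover classes l+ z n+ and l z+ n (131 + 104 = 235) plus the double crossovers (18).
RF(l–n) = (235 + 18) / 1000 = 253/1000 = 0.2530 → 25.3 cM.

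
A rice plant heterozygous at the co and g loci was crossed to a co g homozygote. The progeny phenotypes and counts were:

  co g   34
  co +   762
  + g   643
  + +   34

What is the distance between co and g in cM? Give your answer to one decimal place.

4.6 cM

The two most frequent classes, + g (643) and co + (762), are the parental types, so the F1 was + g / co +.
The recombinant classes are + + and co g: 34 + 34 = 68.
Recombination frequency = 68/1473 = 0.0462 ≈ 4.6%, i.e. 4.6 cM.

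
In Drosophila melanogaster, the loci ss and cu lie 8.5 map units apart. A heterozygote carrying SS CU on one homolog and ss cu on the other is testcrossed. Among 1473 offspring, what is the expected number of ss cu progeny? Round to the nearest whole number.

A map distance of 8.5 map units corresponds to a recombination frequency of 0.085.
The F1 is SS CU / ss cu, so ss cu is a parental gamete class with expected frequency (1 − r)/2 = 0.915/2 = 0.4575.
Expected number = 0.4575 × 1473 = 673.90 ≈ 674.

674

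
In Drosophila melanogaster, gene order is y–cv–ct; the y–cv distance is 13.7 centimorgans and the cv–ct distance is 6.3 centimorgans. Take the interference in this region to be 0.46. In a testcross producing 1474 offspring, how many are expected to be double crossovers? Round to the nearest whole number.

Map distances give recombination frequencies of 0.137 and 0.063 for the two intervals.
With interference 0.46 (so coincidence = 0.54), expected double-crossover frequency = 0.137 × 0.063 × 0.54 = 0.00466.
Expected number = 0.00466 × 1474 = 6.87 ≈ 7.

7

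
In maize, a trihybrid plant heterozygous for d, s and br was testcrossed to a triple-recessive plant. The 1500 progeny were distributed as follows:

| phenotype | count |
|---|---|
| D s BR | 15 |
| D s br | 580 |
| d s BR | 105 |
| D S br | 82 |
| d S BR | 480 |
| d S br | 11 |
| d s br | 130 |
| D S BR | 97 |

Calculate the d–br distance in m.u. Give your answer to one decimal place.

16.9 m.u.

The two most frequent reciprocal classes, d S BR and D s br, are the parental types, so the F1 was d S BR / D s br.
The two rarest classes, d S br and D s BR, are the double crossovers. Comparing them with the parentals, only the br allele has switched, so br is the middle locus and the order is d – br – s.
Crossovers in the d–br interval produce the single-crossover classes D S BR and d s br (97 + 130 = 227) plus the double crossovers (26).
RF(d–br) = (227 + 26) / 1500 = 253/1500 = 0.1687 → 16.9 m.u.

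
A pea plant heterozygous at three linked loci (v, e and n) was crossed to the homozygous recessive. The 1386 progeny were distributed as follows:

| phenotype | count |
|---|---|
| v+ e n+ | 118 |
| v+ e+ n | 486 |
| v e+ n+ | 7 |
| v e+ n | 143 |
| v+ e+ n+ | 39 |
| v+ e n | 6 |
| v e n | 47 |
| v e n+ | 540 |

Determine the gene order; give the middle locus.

The two most frequent reciprocal classes, v e n+ and v+ e+ n, are the parental types, so the F1 was v e n+ / v+ e+ n.
The two rarest classes, v e+ n+ and v+ e n, are the double crossovers. Comparing them with the parentals, only the e allele has switched, so e is the middle locus and the order is v – e – n.

e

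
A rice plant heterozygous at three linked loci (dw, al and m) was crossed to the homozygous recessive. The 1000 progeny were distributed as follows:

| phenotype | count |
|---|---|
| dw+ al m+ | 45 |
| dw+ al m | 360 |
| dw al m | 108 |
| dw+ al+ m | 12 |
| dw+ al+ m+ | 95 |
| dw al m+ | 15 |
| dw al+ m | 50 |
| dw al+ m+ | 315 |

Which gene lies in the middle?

al

The two most frequent reciprocal classes, dw+ al m and dw al+ m+, are the parental types, so the F1 was dw+ al m / dw al+ m+.
The two rarest classes, dw+ al+ m and dw al m+, are the double crossovers. Comparing them with the parentals, only the al allele has switched, so al is the middle locus and the order is m – al – dw.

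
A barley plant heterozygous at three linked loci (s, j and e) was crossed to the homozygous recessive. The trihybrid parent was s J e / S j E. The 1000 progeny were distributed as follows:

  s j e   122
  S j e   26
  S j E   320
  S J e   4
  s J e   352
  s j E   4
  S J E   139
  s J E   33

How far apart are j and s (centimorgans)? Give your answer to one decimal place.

The two rarest classes, S J e and s j E, are the double crossovers. Comparing them with the parentals, only the s allele has switched, so s is the middle locus and the order is e – s – j.
Crossovers in the s–j interval produce the single-crossover classes s j e and S J E (122 + 139 = 261) plus the double crossovers (8).
RF(s–j) = (261 + 8) / 1000 = 269/1000 = 0.2690 → 26.9 centimorgans.

26.9 centimorgans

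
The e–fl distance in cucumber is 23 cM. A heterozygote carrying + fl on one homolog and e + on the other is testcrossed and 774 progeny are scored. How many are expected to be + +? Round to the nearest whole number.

A map distance of 23 cM corresponds to a recombination frequency of 0.230.
The F1 is + fl / e +, so + + is a recombinant gamete class with expected frequency r/2 = 0.230/2 = 0.1150.
Expected number = 0.1150 × 774 = 89.01 ≈ 89.

89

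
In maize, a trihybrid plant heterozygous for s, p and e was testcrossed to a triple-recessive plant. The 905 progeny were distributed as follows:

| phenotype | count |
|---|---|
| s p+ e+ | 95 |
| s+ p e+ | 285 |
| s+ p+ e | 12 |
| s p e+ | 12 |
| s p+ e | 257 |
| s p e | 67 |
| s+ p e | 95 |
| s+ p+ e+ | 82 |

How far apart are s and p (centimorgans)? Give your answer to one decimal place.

The two most frequent reciprocal classes, s p+ e and s+ p e+, are the parental types, so the F1 was s p+ e / s+ p e+.
The two rarest classes, s+ p+ e and s p e+, are the double crossovers. Comparing them with the parentals, only the s allele has switched, so s is the middle locus and the order is e – s – p.
Crossovers in the s–p interval produce the single-crossover classes s p e and s+ p+ e+ (67 + 82 = 149) plus the double crossovers (24).
RF(s–p) = (149 + 24) / 905 = 173/905 = 0.1912 → 19.1 centimorgans.

19.1 centimorgans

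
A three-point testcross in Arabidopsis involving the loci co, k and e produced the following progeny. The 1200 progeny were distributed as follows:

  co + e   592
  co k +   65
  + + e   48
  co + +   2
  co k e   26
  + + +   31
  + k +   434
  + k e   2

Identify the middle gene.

The two most frequent reciprocal classes, co + e and + k +, are the parental types, so the F1 was co + e / + k +.
The two rarest classes, co + + and + k e, are the double crossovers. Comparing them with the parentals, only the e allele has switched, so e is the middle locus and the order is k – e – co.

e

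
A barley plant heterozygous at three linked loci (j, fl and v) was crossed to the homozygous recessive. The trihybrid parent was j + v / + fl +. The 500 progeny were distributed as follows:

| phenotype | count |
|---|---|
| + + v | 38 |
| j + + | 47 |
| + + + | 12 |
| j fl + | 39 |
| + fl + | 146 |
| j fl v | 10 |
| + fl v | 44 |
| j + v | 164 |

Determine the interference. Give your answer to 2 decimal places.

0.02

The two rarest classes, j fl v and + + +, are the double crossovers. Comparing them with the parentals, only the fl allele has switched, so fl is the middle locus and the order is j – fl – v.
j–fl: (77 + 22)/500 = 0.1980; fl–v: (91 + 22)/500 = 0.2260.
Expected DCO frequency = 0.1980 × 0.2260 ≈ 0.04475; observed = 22/500 ≈ 0.04400.
Coefficient of coincidence = 0.04400/0.04475 ≈ 0.98; interference = 1 − 0.98 = 0.02.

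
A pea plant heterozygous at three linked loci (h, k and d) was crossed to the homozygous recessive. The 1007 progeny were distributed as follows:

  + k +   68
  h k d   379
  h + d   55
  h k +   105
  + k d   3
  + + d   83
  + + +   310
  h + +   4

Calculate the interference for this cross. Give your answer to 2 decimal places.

The two most frequent reciprocal classes, h k d and + + +, are the parental types, so the F1 was h k d / + + +.
The two rarest classes, + k d and h + +, are the double crossovers. Comparing them with the parentals, only the h allele has switched, so h is the middle locus and the order is d – h – k.
d–h: (188 + 7)/1007 = 0.1936; h–k: (123 + 7)/1007 = 0.1291.
Expected DCO frequency = 0.1936 × 0.1291 ≈ 0.02499; observed = 7/1007 ≈ 0.00695.
Coefficient of coincidence = 0.00695/0.02499 ≈ 0.28; interference = 1 − 0.28 = 0.72.

0.72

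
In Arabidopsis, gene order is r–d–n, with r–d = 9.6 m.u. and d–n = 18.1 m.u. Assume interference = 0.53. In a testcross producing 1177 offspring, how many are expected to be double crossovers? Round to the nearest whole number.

Map distances give recombination frequencies of 0.096 and 0.181 for the two intervals.
With interference 0.53 (so coincidence = 0.47), expected double-crossover frequency = 0.096 × 0.181 × 0.47 = 0.00817.
Expected number = 0.00817 × 1177 = 9.61 ≈ 10.

10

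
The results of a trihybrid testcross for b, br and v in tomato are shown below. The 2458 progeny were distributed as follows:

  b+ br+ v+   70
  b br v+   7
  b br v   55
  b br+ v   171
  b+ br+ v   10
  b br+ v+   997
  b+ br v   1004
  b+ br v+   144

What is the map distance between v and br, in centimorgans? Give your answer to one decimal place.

The two most frequent reciprocal classes, b+ br v and b br+ v+, are the parental types, so the F1 was b+ br v / b br+ v+.
The two rarest classes, b+ br+ v and b br v+, are the double crossovers. Comparing them with the parentals, only the br allele has switched, so br is the middle locus and the order is v – br – b.
Crossovers in the v–br interval produce the single-crossover classes b+ br v+ and b br+ v (144 + 171 = 315) plus the double crossovers (17).
RF(v–br) = (315 + 17) / 2458 = 332/2458 = 0.1351 → 13.5 centimorgans.

13.5 centimorgans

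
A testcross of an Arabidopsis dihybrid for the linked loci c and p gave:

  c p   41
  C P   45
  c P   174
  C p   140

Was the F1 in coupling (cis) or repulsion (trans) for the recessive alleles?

The two most frequent classes are C p (140) and c P (174); these are the parental (non-recombinant) types.
So the F1 carried C p on one chromosome and c P on the other — the recessive alleles are on opposite chromosomes (trans / repulsion).

trans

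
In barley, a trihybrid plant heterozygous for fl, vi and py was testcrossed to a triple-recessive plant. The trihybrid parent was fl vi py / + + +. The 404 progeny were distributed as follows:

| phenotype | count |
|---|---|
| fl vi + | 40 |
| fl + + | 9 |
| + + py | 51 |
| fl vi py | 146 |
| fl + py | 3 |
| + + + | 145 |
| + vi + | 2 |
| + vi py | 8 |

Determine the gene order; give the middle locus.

The two rarest classes, fl + py and + vi +, are the double crossovers. Comparing them with the parentals, only the vi allele has switched, so vi is the middle locus and the order is fl – vi – py.

vi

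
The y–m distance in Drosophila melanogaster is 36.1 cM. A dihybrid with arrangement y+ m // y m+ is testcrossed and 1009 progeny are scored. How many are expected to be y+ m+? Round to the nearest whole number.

A map distance of 36.1 cM corresponds to a recombination frequency of 0.361.
The F1 is y+ m / y m+, so y+ m+ is a recombinant gamete class with expected frequency r/2 = 0.361/2 = 0.1805.
Expected number = 0.1805 × 1009 = 182.12 ≈ 182.

182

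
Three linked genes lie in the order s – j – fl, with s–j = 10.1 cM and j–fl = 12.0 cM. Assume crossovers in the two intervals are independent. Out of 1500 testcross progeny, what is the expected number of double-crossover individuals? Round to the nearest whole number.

Map distances give recombination frequencies of 0.101 and 0.120 for the two intervals.
With no interference, expected double-crossover frequency = 0.101 × 0.120 = 0.01212.
Expected number = 0.01212 × 1500 = 18.18 ≈ 18.

18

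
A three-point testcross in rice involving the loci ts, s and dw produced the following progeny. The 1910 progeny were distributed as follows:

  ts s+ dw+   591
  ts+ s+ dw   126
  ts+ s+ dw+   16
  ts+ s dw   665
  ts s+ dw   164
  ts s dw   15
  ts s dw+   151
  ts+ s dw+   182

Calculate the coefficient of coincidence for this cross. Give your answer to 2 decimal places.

The two most frequent reciprocal classes, ts s+ dw+ and ts+ s dw, are the parental types, so the F1 was ts s+ dw+ / ts+ s dw.
The two rarest classes, ts+ s+ dw+ and ts s dw, are the double crossovers. Comparing them with the parentals, only the ts allele has switched, so ts is the middle locus and the order is dw – ts – s.
dw–ts: (346 + 31)/1910 = 0.1974; ts–s: (277 + 31)/1910 = 0.1613.
Expected DCO frequency = 0.1974 × 0.1613 ≈ 0.03184; observed = 31/1910 ≈ 0.01623.
Coefficient of coincidence = 0.01623/0.03184 ≈ 0.51.

0.51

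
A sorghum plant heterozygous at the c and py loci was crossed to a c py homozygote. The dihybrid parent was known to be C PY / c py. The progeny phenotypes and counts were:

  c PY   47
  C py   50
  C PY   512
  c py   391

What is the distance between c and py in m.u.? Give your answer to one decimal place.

The recombinant classes are C py and c PY: 50 + 47 = 97.
Recombination frequency = 97/1000 = 0.0970 ≈ 9.7%, i.e. 9.7 m.u.

9.7 m.u.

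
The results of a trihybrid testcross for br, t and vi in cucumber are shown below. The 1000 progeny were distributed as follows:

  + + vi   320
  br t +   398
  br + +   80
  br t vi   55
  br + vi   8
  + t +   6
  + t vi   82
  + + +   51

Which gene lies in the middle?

br

The two most frequent reciprocal classes, br t + and + + vi, are the parental types, so the F1 was br t + / + + vi.
The two rarest classes, + t + and br + vi, are the double crossovers. Comparing them with the parentals, only the br allele has switched, so br is the middle locus and the order is t – br – vi.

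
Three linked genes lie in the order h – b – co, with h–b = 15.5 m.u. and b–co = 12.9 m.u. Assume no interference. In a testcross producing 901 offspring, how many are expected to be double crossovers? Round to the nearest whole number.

Map distances give recombination frequencies of 0.155 and 0.129 for the two intervals.
With no interference, expected double-crossover frequency = 0.155 × 0.129 = 0.01999.
Expected number = 0.01999 × 901 = 18.02 ≈ 18.

18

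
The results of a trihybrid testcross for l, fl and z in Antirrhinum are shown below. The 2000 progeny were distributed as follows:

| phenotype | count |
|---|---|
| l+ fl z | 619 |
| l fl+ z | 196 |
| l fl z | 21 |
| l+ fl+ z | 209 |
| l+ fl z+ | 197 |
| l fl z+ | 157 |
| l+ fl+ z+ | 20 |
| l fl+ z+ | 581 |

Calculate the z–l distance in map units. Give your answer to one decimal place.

The two most frequent reciprocal classes, l+ fl z and l fl+ z+, are the parental types, so the F1 was l+ fl z / l fl+ z+.
The two rarest classes, l fl z and l+ fl+ z+, are the double crossovers. Comparing them with the parentals, only the l allele has switched, so l is the middle locus and the order is fl – l – z.
Crossovers in the l–z interval produce the single-crossover classes l+ fl z+ and l fl+ z (197 + 196 = 393) plus the double crossovers (41).
RF(l–z) = (393 + 41) / 2000 = 434/2000 = 0.2170 → 21.7 map units.

21.7 map units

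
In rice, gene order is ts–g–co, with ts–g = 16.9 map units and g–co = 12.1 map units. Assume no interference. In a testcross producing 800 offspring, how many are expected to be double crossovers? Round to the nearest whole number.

Map distances give recombination frequencies of 0.169 and 0.121 for the two intervals.
With no interference, expected double-crossover frequency = 0.169 × 0.121 = 0.02045.
Expected number = 0.02045 × 800 = 16.36 ≈ 16.

16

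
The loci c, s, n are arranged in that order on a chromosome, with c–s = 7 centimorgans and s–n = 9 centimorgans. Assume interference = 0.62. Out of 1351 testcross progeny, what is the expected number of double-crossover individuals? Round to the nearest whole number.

Map distances give recombination frequencies of 0.070 and 0.090 for the two intervals.
With interference 0.62 (so coincidence = 0.38), expected double-crossover frequency = 0.070 × 0.090 × 0.38 = 0.00239.
Expected number = 0.00239 × 1351 = 3.23 ≈ 3.

3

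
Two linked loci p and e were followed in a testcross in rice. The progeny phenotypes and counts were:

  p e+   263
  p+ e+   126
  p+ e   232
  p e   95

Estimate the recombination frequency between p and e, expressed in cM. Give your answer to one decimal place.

The two most frequent classes, p+ e (232) and p e+ (263), are the parental types, so the F1 was p+ e / p e+.
The recombinant classes are p+ e+ and p e: 126 + 95 = 221.
Recombination frequency = 221/716 = 0.3087 ≈ 30.9%, i.e. 30.9 cM.

30.9 cM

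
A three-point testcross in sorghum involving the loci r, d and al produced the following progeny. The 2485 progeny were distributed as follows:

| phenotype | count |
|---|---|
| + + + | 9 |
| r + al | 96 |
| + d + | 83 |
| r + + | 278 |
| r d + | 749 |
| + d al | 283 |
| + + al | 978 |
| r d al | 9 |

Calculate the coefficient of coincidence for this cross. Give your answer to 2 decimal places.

0.39

The two most frequent reciprocal classes, + + al and r d +, are the parental types, so the F1 was + + al / r d +.
The two rarest classes, + + + and r d al, are the double crossovers. Comparing them with the parentals, only the al allele has switched, so al is the middle locus and the order is d – al – r.
d–al: (561 + 18)/2485 = 0.2330; al–r: (179 + 18)/2485 = 0.0793.
Expected DCO frequency = 0.2330 × 0.0793 ≈ 0.01848; observed = 18/2485 ≈ 0.00724.
Coefficient of coincidence = 0.00724/0.01848 ≈ 0.39.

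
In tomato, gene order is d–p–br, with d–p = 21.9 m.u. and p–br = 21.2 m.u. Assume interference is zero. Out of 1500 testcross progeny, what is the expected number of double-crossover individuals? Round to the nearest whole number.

Map distances give recombination frequencies of 0.219 and 0.212 for the two intervals.
With no interference, expected double-crossover frequency = 0.219 × 0.212 = 0.04643.
Expected number = 0.04643 × 1500 = 69.64 ≈ 70.

70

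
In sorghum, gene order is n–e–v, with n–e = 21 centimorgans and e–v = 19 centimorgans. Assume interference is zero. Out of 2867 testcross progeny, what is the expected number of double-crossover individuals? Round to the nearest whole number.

114

Map distances give recombination frequencies of 0.210 and 0.190 for the two intervals.
With no interference, expected double-crossover frequency = 0.210 × 0.190 = 0.03990.
Expected number = 0.03990 × 2867 = 114.39 ≈ 114.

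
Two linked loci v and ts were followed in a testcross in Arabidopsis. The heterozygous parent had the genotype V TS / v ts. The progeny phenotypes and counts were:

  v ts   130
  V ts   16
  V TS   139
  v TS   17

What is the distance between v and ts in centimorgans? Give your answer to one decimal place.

The recombinant classes are V ts and v TS: 16 + 17 = 33.
Recombination frequency = 33/302 = 0.1093 ≈ 10.9%, i.e. 10.9 centimorgans.

10.9 centimorgans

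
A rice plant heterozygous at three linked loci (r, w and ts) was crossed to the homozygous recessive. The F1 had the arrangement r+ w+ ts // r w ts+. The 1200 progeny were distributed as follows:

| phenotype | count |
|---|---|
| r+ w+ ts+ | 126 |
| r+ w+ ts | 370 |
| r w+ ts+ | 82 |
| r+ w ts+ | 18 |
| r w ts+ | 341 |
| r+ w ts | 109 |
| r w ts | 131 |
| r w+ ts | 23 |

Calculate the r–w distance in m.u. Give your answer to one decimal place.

The two rarest classes, r w+ ts and r+ w ts+, are the double crossovers. Comparing them with the parentals, only the r allele has switched, so r is the middle locus and the order is w – r – ts.
Crossovers in the w–r interval produce the single-crossover classes r+ w ts and r w+ ts+ (109 + 82 = 191) plus the double crossovers (41).
RF(w–r) = (191 + 41) / 1200 = 232/1200 = 0.1933 → 19.3 m.u.

19.3 m.u.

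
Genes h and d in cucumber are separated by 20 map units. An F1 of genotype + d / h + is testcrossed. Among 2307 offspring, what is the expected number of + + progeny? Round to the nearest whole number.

A map distance of 20 map units corresponds to a recombination frequency of 0.200.
The F1 is + d / h +, so + + is a recombinant gamete class with expected frequency r/2 = 0.200/2 = 0.1000.
Expected number = 0.1000 × 2307 = 230.70 ≈ 231.

231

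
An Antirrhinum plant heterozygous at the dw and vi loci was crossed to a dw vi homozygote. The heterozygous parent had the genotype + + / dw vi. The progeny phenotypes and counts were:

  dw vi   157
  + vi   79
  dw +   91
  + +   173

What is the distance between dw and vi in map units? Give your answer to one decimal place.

The recombinant classes are + vi and dw +: 79 + 91 = 170.
Recombination frequency = 170/500 = 0.3400 ≈ 34.0%, i.e. 34.0 map units.

34.0 map units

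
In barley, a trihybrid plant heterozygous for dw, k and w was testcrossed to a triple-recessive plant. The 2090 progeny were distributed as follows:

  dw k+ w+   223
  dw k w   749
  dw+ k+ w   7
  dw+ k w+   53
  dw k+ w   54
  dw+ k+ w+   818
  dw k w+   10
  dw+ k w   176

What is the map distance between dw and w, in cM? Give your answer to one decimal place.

The two most frequent reciprocal classes, dw k w and dw+ k+ w+, are the parental types, so the F1 was dw k w / dw+ k+ w+.
The two rarest classes, dw k w+ and dw+ k+ w, are the double crossovers. Comparing them with the parentals, only the w allele has switched, so w is the middle locus and the order is k – w – dw.
Crossovers in the w–dw interval produce the single-crossover classes dw+ k w and dw k+ w+ (176 + 223 = 399) plus the double crossovers (17).
RF(w–dw) = (399 + 17) / 2090 = 416/2090 = 0.1990 → 19.9 cM.

19.9 cM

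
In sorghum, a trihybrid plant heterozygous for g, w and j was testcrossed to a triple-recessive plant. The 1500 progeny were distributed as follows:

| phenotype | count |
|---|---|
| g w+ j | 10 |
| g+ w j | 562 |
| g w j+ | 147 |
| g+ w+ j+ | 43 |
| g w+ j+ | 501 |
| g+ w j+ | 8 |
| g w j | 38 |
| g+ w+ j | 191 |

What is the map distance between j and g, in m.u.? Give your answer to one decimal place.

The two most frequent reciprocal classes, g w+ j+ and g+ w j, are the parental types, so the F1 was g w+ j+ / g+ w j.
The two rarest classes, g w+ j and g+ w j+, are the double crossovers. Comparing them with the parentals, only the j allele has switched, so j is the middle locus and the order is g – j – w.
Crossovers in the g–j interval produce the single-crossover classes g+ w+ j+ and g w j (43 + 38 = 81) plus the double crossovers (18).
RF(g–j) = (81 + 18) / 1500 = 99/1500 = 0.0660 → 6.6 m.u.

6.6 m.u.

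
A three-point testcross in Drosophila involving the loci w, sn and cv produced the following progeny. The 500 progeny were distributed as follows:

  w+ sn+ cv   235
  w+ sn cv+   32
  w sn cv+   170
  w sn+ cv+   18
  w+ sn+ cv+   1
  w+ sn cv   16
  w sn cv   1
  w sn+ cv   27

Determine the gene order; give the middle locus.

cv

The two most frequent reciprocal classes, w+ sn+ cv and w sn cv+, are the parental types, so the F1 was w+ sn+ cv / w sn cv+.
The two rarest classes, w+ sn+ cv+ and w sn cv, are the double crossovers. Comparing them with the parentals, only the cv allele has switched, so cv is the middle locus and the order is w – cv – sn.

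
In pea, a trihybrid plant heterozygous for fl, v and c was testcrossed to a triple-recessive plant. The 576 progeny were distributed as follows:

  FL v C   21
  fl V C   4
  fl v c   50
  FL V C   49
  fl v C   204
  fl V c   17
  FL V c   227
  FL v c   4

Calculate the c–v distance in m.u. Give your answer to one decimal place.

The two most frequent reciprocal classes, fl v C and FL V c, are the parental types, so the F1 was fl v C / FL V c.
The two rarest classes, fl V C and FL v c, are the double crossovers. Comparing them with the parentals, only the v allele has switched, so v is the middle locus and the order is c – v – fl.
Crossovers in the c–v interval produce the single-crossover classes fl v c and FL V C (50 + 49 = 99) plus the double crossovers (8).
RF(c–v) = (99 + 8) / 576 = 107/576 = 0.1858 → 18.6 m.u.

18.6 m.u.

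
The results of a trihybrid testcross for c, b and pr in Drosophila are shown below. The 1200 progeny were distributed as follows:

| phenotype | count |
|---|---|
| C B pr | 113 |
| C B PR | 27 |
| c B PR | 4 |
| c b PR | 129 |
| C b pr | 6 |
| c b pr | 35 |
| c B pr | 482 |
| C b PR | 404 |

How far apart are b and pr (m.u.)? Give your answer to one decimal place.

6.0 m.u.

The two most frequent reciprocal classes, c B pr and C b PR, are the parental types, so the F1 was c B pr / C b PR.
The two rarest classes, c B PR and C b pr, are the double crossovers. Comparing them with the parentals, only the pr allele has switched, so pr is the middle locus and the order is c – pr – b.
Crossovers in the pr–b interval produce the single-crossover classes c b pr and C B PR (35 + 27 = 62) plus the double crossovers (10).
RF(pr–b) = (62 + 10) / 1200 = 72/1200 = 0.0600 → 6.0 m.u.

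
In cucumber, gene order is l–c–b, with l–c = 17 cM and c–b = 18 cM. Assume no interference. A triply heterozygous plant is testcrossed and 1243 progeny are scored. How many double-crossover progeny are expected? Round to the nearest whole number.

Map distances give recombination frequencies of 0.170 and 0.180 for the two intervals.
With no interference, expected double-crossover frequency = 0.170 × 0.180 = 0.03060.
Expected number = 0.03060 × 1243 = 38.04 ≈ 38.

38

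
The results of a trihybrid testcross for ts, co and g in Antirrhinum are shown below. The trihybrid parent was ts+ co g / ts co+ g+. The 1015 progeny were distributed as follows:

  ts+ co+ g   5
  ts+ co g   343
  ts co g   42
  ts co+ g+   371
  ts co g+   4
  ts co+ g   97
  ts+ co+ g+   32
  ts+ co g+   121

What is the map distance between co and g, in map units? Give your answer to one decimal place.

The two rarest classes, ts+ co+ g and ts co g+, are the double crossovers. Comparing them with the parentals, only the co allele has switched, so co is the middle locus and the order is ts – co – g.
Crossovers in the co–g interval produce the single-crossover classes ts+ co g+ and ts co+ g (121 + 97 = 218) plus the double crossovers (9).
RF(co–g) = (218 + 9) / 1015 = 227/1015 = 0.2236 → 22.4 map units.

22.4 map units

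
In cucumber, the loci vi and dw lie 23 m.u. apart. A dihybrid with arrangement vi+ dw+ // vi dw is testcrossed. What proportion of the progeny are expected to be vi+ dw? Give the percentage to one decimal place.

11.5%

A map distance of 23 m.u. corresponds to a recombination frequency of 0.230.
The F1 is vi+ dw+ / vi dw, so vi+ dw is a recombinant gamete class with expected frequency r/2 = 0.230/2 = 0.1150.
That is 0.1150 = 11.5% of the progeny.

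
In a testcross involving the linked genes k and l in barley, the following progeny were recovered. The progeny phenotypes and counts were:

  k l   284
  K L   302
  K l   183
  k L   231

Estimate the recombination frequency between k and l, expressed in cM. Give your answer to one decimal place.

41.4 cM

The two most frequent classes, K L (302) and k l (284), are the parental types, so the F1 was K L / k l.
The recombinant classes are K l and k L: 183 + 231 = 414.
Recombination frequency = 414/1000 = 0.4140 ≈ 41.4%, i.e. 41.4 cM.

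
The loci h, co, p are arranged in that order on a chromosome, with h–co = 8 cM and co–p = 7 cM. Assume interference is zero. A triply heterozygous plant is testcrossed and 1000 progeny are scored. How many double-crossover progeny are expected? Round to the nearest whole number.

6

Map distances give recombination frequencies of 0.080 and 0.070 for the two intervals.
With no interference, expected double-crossover frequency = 0.080 × 0.070 = 0.00560.
Expected number = 0.00560 × 1000 = 5.60 ≈ 6.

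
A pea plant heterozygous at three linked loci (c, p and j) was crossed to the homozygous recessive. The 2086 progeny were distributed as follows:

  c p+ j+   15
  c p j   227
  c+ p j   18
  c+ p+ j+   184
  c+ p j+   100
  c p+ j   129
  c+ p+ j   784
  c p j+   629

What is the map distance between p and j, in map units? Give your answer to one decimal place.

21.3 map units

The two most frequent reciprocal classes, c p j+ and c+ p+ j, are the parental types, so the F1 was c p j+ / c+ p+ j.
The two rarest classes, c p+ j+ and c+ p j, are the double crossovers. Comparing them with the parentals, only the p allele has switched, so p is the middle locus and the order is c – p – j.
Crossovers in the p–j interval produce the single-crossover classes c p j and c+ p+ j+ (227 + 184 = 411) plus the double crossovers (33).
RF(p–j) = (411 + 33) / 2086 = 444/2086 = 0.2128 → 21.3 map units.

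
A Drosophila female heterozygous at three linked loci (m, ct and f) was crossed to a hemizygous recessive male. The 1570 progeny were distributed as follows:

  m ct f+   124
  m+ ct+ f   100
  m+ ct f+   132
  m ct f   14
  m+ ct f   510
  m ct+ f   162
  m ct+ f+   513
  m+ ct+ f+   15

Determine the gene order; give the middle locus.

The two most frequent reciprocal classes, m+ ct f and m ct+ f+, are the parental types, so the F1 was m+ ct f / m ct+ f+.
The two rarest classes, m ct f and m+ ct+ f+, are the double crossovers. Comparing them with the parentals, only the m allele has switched, so m is the middle locus and the order is f – m – ct.

m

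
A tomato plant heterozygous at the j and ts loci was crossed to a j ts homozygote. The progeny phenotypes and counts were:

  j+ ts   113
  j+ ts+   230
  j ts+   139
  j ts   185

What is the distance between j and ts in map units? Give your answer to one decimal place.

37.8 map units

The two most frequent classes, j+ ts+ (230) and j ts (185), are the parental types, so the F1 was j+ ts+ / j ts.
The recombinant classes are j+ ts and j ts+: 113 + 139 = 252.
Recombination frequency = 252/667 = 0.3778 ≈ 37.8%, i.e. 37.8 map units.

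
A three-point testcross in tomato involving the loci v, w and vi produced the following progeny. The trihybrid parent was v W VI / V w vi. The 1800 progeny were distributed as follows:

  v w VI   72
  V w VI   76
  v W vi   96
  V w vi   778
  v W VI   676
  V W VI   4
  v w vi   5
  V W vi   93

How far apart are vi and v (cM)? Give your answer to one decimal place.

10.1 cM

The two rarest classes, V W VI and v w vi, are the double crossovers. Comparing them with the parentals, only the v allele has switched, so v is the middle locus and the order is vi – v – w.
Crossovers in the vi–v interval produce the single-crossover classes v W vi and V w VI (96 + 76 = 172) plus the double crossovers (9).
RF(vi–v) = (172 + 9) / 1800 = 181/1800 = 0.1006 → 10.1 cM.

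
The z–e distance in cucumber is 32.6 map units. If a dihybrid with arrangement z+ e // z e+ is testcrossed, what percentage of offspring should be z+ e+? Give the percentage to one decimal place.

A map distance of 32.6 map units corresponds to a recombination frequency of 0.326.
The F1 is z+ e / z e+, so z+ e+ is a recombinant gamete class with expected frequency r/2 = 0.326/2 = 0.1630.
That is 0.1630 = 16.3% of the progeny.

16.3%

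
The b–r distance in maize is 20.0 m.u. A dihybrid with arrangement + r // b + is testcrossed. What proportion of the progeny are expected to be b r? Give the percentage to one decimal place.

10.0%

A map distance of 20.0 m.u. corresponds to a recombination frequency of 0.200.
The F1 is + r / b +, so b r is a recombinant gamete class with expected frequency r/2 = 0.200/2 = 0.1000.
That is 0.1000 = 10.0% of the progeny.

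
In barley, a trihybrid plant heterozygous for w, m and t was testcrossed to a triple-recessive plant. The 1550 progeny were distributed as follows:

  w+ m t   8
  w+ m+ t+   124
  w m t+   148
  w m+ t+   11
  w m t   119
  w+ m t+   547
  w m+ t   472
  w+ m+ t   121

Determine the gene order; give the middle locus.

The two most frequent reciprocal classes, w m+ t and w+ m t+, are the parental types, so the F1 was w m+ t / w+ m t+.
The two rarest classes, w m+ t+ and w+ m t, are the double crossovers. Comparing them with the parentals, only the t allele has switched, so t is the middle locus and the order is w – t – m.

t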